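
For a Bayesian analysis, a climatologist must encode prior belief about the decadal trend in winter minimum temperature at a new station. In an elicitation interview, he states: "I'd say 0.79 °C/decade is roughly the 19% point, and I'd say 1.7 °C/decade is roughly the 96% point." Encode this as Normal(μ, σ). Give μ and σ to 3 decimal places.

μ = 1.094, σ = 0.346

For Normal(μ,σ), the p-quantile is μ + z_p·σ. Here z_{0.19} = -0.8779, z_{0.96} = 1.751.
So 0.79 = μ − 0.8779σ and 1.7 = μ + 1.751σ.
Subtracting: σ = (1.7 − 0.79)/(1.751 − (-0.8779)) = 0.346.
Then μ = 0.79 − (-0.8779)·0.346 = 1.094.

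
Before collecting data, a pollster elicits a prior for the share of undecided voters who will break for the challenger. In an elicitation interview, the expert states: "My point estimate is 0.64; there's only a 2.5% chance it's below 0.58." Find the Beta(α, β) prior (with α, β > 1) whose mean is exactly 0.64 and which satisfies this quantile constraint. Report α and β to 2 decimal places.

With mean 0.64 fixed, write α = 0.64s, β = 0.36s where s = α+β.
Need P(θ < 0.58) = 0.025 under Beta(0.64s, 0.36s). Normal approximation: (q−m)/√(m(1−m)/s) ≈ z_{0.025} = -1.96, so s ≈ 0.64·0.36·(-1.96)²/(0.58−0.64)² = 245.9.
At s = 245.9: P(θ<0.58) ≈ 0.027. Adjusting to match 0.025 gives s ≈ 253.18.
So α = 0.64·253.18 ≈ 162.04, β = 0.36·253.18 ≈ 91.15.

α ≈ 162.04, β ≈ 91.15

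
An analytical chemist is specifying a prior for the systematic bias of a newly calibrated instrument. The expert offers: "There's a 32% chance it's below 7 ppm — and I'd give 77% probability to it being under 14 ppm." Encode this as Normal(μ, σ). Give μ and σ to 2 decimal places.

μ = 9.71, σ = 5.80

For Normal(μ,σ), the p-quantile is μ + z_p·σ. Here z_{0.32} = -0.4677, z_{0.77} = 0.7388.
So 7 = μ − 0.4677σ and 14 = μ + 0.7388σ.
Subtracting: σ = (14 − 7)/(0.7388 − (-0.4677)) = 5.80.
Then μ = 7 − (-0.4677)·5.80 = 9.71.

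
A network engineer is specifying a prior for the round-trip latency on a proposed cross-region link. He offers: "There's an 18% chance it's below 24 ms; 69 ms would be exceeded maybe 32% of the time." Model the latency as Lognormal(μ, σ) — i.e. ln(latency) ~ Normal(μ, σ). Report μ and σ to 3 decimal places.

If T ~ Lognormal(μ,σ) then ln T ~ Normal(μ,σ), so the p-quantile of ln T is μ + z_p·σ.
ln(24) = 3.178 and ln(69) = 4.234; z_{0.18} = -0.9154, z_{0.68} = 0.4677.
σ = (4.234 − 3.178)/(0.4677 − (-0.9154)) = 0.764.
μ = 3.178 − (-0.9154)·0.764 = 3.877.

μ ≈ 3.877, σ ≈ 0.764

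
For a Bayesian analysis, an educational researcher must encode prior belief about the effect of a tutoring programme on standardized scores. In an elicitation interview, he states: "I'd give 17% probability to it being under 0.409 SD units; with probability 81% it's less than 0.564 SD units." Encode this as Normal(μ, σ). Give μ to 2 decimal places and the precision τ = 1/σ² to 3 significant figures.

μ = 0.49, τ = 140

The p-quantile of Normal(μ,σ) is μ + z_p·σ, with z_{0.17} = -0.9542 and z_{0.81} = 0.8779.
Eliminate σ: μ = (z₂·x₁ − z₁·x₂)/(z₂ − z₁) = (0.8779·0.409 − (-0.9542)·0.564)/1.832 = 0.49.
Then σ = (x₂ − x₁)/(z₂ − z₁) = (0.564 − 0.409)/1.832 = 0.08.
Precision τ = 1/σ² = 1/0.0846² = 140.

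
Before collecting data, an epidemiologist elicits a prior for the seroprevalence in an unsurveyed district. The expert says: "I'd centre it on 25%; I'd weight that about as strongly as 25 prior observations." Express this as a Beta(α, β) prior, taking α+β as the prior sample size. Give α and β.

Under the effective-sample-size interpretation, Beta(α, β) has prior mean α/(α+β) and prior sample size α+β.
So α+β = 25 and α/(α+β) = 0.25, giving α = 0.25·25 = 6.25 and β = 25 − 6.25 = 18.75.

α = 6.25, β = 18.75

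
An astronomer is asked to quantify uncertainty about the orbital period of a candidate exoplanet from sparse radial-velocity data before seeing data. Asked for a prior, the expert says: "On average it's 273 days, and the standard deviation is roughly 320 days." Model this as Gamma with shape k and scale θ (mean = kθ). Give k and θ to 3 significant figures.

k ≈ 0.728, θ ≈ 375

For Gamma(k, scale θ): mean = kθ, variance = kθ², so CV = 1/√k.
CV = SD/mean = 320/273 = 1.172, hence k = 1/CV² = 0.728.
Then θ = mean/k = 273/0.728 = 375.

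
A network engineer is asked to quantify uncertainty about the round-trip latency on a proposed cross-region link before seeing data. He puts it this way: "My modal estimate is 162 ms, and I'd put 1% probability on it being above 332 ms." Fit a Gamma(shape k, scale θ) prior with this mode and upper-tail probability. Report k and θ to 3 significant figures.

k ≈ 10.5, θ ≈ 17.1

Gamma(k,θ) with k>1 has mode (k−1)θ, so θ = 162/(k−1).
Need P(X < 332) = 0.99 with θ tied to k this way. Start at k = 2, θ = 162: P(X<332) ≈ 0.607.
Too low — raise k to concentrate. Iterating converges to k ≈ 10.5.
Then θ = 162/(10.5−1) ≈ 17.1.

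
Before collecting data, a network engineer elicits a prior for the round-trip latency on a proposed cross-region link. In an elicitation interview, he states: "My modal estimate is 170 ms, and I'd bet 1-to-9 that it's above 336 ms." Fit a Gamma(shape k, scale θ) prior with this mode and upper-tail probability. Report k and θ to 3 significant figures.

Gamma(k,θ) with k>1 has mode (k−1)θ, so θ = 170/(k−1).
Need P(X < 336) = 0.9 with θ tied to k this way. Start at k = 2, θ = 170: P(X<336) ≈ 0.588.
Too low — raise k to concentrate. Iterating converges to k ≈ 5.13.
Then θ = 170/(5.13−1) ≈ 41.2.

k ≈ 5.13, θ ≈ 41.2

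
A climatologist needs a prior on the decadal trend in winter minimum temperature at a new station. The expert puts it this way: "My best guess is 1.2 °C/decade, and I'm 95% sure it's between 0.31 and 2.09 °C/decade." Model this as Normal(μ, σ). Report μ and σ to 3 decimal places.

A symmetric 95% interval runs μ ± z·σ with z = 1.96.
Half-width = 0.89, so σ = 0.89/1.96 = 0.454.
μ is the stated best guess, 1.200.

μ = 1.200, σ = 0.454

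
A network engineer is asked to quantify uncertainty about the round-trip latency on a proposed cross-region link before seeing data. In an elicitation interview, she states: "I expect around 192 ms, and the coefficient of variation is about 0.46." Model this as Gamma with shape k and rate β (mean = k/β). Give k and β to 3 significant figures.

For Gamma(k, rate β): mean = k/β, variance = k/β², so CV = 1/√k.
CV = 0.46, hence k = 1/CV² = 4.73.
Then β = k/mean = 4.73/192 = 0.0246.

k ≈ 4.73, β ≈ 0.0246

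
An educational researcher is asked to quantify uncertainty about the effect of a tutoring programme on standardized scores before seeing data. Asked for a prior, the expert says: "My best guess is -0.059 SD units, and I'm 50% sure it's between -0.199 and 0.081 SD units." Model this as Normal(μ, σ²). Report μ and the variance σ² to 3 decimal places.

μ = -0.059, σ² = 0.043

A symmetric 50% interval runs μ ± z·σ with z = 0.6745.
Half-width = 0.14, so σ = 0.14/0.6745 = 0.2076 and σ² = 0.043.
μ is the stated best guess, -0.059.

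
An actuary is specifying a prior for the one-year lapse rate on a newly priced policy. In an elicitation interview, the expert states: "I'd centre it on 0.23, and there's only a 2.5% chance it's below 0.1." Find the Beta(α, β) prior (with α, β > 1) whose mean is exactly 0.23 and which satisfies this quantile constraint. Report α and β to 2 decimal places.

α ≈ 6.82, β ≈ 22.83

With mean 0.23 fixed, write α = 0.23s, β = 0.77s where s = α+β.
Need P(θ < 0.1) = 0.025 under Beta(0.23s, 0.77s). Normal approximation: (q−m)/√(m(1−m)/s) ≈ z_{0.025} = -1.96, so s ≈ 0.23·0.77·(-1.96)²/(0.1−0.23)² = 40.3.
At s = 40.3: P(θ<0.1) ≈ 0.010. Adjusting to match 0.025 gives s ≈ 29.65.
So α = 0.23·29.65 ≈ 6.82, β = 0.77·29.65 ≈ 22.83.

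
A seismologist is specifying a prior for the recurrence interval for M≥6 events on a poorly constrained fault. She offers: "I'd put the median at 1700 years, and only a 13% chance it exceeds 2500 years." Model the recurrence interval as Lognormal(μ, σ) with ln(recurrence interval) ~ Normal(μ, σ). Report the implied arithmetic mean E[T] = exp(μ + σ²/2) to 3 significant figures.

E[T] ≈ 1800 years

If T ~ Lognormal(μ,σ) then ln T ~ Normal(μ,σ), so the p-quantile of ln T is μ + z_p·σ.
ln(1700) = 7.438 and ln(2500) = 7.824; z_{0.5} = 0, z_{0.87} = 1.126.
σ = (7.824 − 7.438)/(1.126 − (0)) = 0.342.
μ = 7.438 − (0)·0.342 = 7.438.
E[T] = exp(μ + σ²/2) = exp(7.438 + 0.0586) = 1800 years.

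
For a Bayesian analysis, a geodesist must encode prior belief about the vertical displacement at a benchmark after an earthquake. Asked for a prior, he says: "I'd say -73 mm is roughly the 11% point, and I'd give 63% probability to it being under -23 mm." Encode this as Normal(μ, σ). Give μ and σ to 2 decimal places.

μ = -33.65, σ = 32.08

The p-quantile of Normal(μ,σ) is μ + z_p·σ, with z_{0.11} = -1.227 and z_{0.63} = 0.3319.
Eliminate σ: μ = (z₂·x₁ − z₁·x₂)/(z₂ − z₁) = (0.3319·-73 − (-1.227)·-23)/1.558 = -33.65.
Then σ = (x₂ − x₁)/(z₂ − z₁) = (-23 − -73)/1.558 = 32.08.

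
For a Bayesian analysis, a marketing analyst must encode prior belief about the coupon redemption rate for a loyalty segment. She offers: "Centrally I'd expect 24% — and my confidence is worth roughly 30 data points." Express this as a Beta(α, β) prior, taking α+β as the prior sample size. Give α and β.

Under the effective-sample-size interpretation, Beta(α, β) has prior mean α/(α+β) and prior sample size α+β.
So α+β = 30 and α/(α+β) = 0.24, giving α = 0.24·30 = 7.2 and β = 30 − 7.2 = 22.8.

α = 7.2, β = 22.8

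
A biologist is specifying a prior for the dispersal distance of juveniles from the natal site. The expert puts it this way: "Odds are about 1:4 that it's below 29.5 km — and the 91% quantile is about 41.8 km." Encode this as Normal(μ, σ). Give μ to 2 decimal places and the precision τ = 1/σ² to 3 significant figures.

μ = 34.24, τ = 0.0315

For Normal(μ,σ), the p-quantile is μ + z_p·σ. Here z_{0.2} = -0.8416, z_{0.91} = 1.341.
So 29.5 = μ − 0.8416σ and 41.8 = μ + 1.341σ.
Subtracting: σ = (41.8 − 29.5)/(1.341 − (-0.8416)) = 5.64.
Then μ = 29.5 − (-0.8416)·5.64 = 34.24.
Precision τ = 1/σ² = 1/5.636² = 0.0315.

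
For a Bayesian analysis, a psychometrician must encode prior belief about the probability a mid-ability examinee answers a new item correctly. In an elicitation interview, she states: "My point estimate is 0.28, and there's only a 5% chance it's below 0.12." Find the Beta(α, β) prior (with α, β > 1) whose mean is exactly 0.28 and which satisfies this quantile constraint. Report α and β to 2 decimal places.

With mean 0.28 fixed, write α = 0.28s, β = 0.72s where s = α+β.
Need P(θ < 0.12) = 0.05 under Beta(0.28s, 0.72s). Normal approximation: (q−m)/√(m(1−m)/s) ≈ z_{0.05} = -1.64, so s ≈ 0.28·0.72·(-1.64)²/(0.12−0.28)² = 21.3.
At s = 21.3: P(θ<0.12) ≈ 0.029. Adjusting to match 0.05 gives s ≈ 16.57.
So α = 0.28·16.57 ≈ 4.64, β = 0.72·16.57 ≈ 11.93.

α ≈ 4.64, β ≈ 11.93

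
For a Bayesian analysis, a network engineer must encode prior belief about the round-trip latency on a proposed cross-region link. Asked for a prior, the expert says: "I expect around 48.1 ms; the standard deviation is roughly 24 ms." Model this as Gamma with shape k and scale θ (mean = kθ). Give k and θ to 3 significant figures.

For Gamma(k, scale θ): mean = kθ, variance = kθ², so CV = 1/√k.
CV = SD/mean = 24/48.1 = 0.499, hence k = 1/CV² = 4.02.
Then θ = mean/k = 48.1/4.02 = 12.

k ≈ 4.02, θ ≈ 12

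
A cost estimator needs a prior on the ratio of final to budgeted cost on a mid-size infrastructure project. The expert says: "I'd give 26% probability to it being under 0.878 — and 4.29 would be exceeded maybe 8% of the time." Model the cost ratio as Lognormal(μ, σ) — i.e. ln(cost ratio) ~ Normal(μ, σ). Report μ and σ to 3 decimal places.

μ ≈ 0.368, σ ≈ 0.774

If T ~ Lognormal(μ,σ) then ln T ~ Normal(μ,σ), so the p-quantile of ln T is μ + z_p·σ.
ln(0.878) = -0.1301 and ln(4.29) = 1.456; z_{0.26} = -0.6433, z_{0.92} = 1.405.
σ = (1.456 − -0.1301)/(1.405 − (-0.6433)) = 0.774.
μ = -0.1301 − (-0.6433)·0.774 = 0.368.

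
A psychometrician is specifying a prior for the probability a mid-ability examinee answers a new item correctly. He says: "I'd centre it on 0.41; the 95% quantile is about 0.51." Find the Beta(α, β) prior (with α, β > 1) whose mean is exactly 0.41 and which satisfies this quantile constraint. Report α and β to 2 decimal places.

With mean 0.41 fixed, write α = 0.41s, β = 0.59s where s = α+β.
Need P(θ < 0.51) = 0.95 under Beta(0.41s, 0.59s). Normal approximation: (q−m)/√(m(1−m)/s) ≈ z_{0.95} = 1.64, so s ≈ 0.41·0.59·(1.64)²/(0.51−0.41)² = 65.4.
At s = 65.4: P(θ<0.51) ≈ 0.948. Adjusting to match 0.95 gives s ≈ 66.62.
So α = 0.41·66.62 ≈ 27.32, β = 0.59·66.62 ≈ 39.31.

α ≈ 27.32, β ≈ 39.31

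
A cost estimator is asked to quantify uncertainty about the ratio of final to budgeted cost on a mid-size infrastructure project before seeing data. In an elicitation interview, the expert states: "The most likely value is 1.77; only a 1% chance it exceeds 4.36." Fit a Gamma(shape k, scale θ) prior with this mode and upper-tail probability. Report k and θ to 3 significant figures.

k ≈ 6.79, θ ≈ 0.305

Gamma(k,θ) with k>1 has mode (k−1)θ, so θ = 1.77/(k−1).
Need P(X < 4.36) = 0.99 with θ tied to k this way. Start at k = 2, θ = 1.77: P(X<4.36) ≈ 0.705.
Too low — raise k to concentrate. Iterating converges to k ≈ 6.79.
Then θ = 1.77/(6.79−1) ≈ 0.305.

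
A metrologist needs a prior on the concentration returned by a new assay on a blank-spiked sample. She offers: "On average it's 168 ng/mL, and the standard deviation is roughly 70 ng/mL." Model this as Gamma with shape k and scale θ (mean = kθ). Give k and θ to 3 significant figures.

For Gamma(k, scale θ): mean = kθ, variance = kθ², so CV = 1/√k.
CV = SD/mean = 70/168 = 0.4167, hence k = 1/CV² = 5.76.
Then θ = mean/k = 168/5.76 = 29.2.

k ≈ 5.76, θ ≈ 29.2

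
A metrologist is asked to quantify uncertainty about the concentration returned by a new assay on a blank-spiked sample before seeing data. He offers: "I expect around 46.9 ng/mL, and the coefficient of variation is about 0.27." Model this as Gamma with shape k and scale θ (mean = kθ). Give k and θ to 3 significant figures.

For Gamma(k, scale θ): mean = kθ, variance = kθ², so CV = 1/√k.
CV = 0.27, hence k = 1/CV² = 13.7.
Then θ = mean/k = 46.9/13.7 = 3.42.

k ≈ 13.7, θ ≈ 3.42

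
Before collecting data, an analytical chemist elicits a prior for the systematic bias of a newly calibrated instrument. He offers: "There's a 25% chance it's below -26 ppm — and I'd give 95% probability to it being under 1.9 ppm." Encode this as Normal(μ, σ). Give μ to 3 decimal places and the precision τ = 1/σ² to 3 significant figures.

The p-quantile of Normal(μ,σ) is μ + z_p·σ, with z_{0.25} = -0.6745 and z_{0.95} = 1.645.
Eliminate σ: μ = (z₂·x₁ − z₁·x₂)/(z₂ − z₁) = (1.645·-26 − (-0.6745)·1.9)/2.319 = -17.886.
Then σ = (x₂ − x₁)/(z₂ − z₁) = (1.9 − -26)/2.319 = 12.029.
Precision τ = 1/σ² = 1/12.03² = 0.00691.

μ = -17.886, τ = 0.00691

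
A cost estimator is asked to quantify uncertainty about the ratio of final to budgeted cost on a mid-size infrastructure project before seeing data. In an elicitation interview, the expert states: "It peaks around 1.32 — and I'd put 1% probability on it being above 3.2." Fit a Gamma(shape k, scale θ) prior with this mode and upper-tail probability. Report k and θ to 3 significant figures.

k ≈ 7.03, θ ≈ 0.219

Gamma(k,θ) with k>1 has mode (k−1)θ, so θ = 1.32/(k−1).
Need P(X < 3.2) = 0.99 with θ tied to k this way. Start at k = 2, θ = 1.32: P(X<3.2) ≈ 0.697.
Too low — raise k to concentrate. Iterating converges to k ≈ 7.03.
Then θ = 1.32/(7.03−1) ≈ 0.219.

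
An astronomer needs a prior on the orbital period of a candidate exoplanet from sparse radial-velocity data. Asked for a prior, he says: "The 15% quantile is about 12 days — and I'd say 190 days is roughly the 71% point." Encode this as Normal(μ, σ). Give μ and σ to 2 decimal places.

The p-quantile of Normal(μ,σ) is μ + z_p·σ, with z_{0.15} = -1.036 and z_{0.71} = 0.5534.
Eliminate σ: μ = (z₂·x₁ − z₁·x₂)/(z₂ − z₁) = (0.5534·12 − (-1.036)·190)/1.59 = 128.04.
Then σ = (x₂ − x₁)/(z₂ − z₁) = (190 − 12)/1.59 = 111.96.

μ = 128.04, σ = 111.96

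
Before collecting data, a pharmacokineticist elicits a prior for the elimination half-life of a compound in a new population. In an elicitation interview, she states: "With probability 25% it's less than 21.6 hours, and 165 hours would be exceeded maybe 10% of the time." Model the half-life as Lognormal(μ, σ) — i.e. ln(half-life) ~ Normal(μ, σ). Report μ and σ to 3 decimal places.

If T ~ Lognormal(μ,σ) then ln T ~ Normal(μ,σ), so the p-quantile of ln T is μ + z_p·σ.
ln(21.6) = 3.073 and ln(165) = 5.106; z_{0.25} = -0.6745, z_{0.9} = 1.282.
σ = (5.106 − 3.073)/(1.282 − (-0.6745)) = 1.039.
μ = 3.073 − (-0.6745)·1.039 = 3.774.

μ ≈ 3.774, σ ≈ 1.039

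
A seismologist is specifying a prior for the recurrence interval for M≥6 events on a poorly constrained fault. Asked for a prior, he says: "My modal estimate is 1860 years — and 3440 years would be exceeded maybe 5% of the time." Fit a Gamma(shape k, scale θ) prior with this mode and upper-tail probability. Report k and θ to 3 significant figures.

Gamma(k,θ) with k>1 has mode (k−1)θ, so θ = 1860/(k−1).
Need P(X < 3440) = 0.95 with θ tied to k this way. Start at k = 2, θ = 1860: P(X<3440) ≈ 0.552.
Too low — raise k to concentrate. Iterating converges to k ≈ 8.36.
Then θ = 1860/(8.36−1) ≈ 253.

k ≈ 8.36, θ ≈ 253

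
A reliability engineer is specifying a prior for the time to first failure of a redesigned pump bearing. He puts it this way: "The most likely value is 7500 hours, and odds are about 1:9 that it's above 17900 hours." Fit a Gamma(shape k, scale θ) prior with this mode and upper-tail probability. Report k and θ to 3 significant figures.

k ≈ 3.54, θ ≈ 2950

Gamma(k,θ) with k>1 has mode (k−1)θ, so θ = 7500/(k−1).
Need P(X < 17900) = 0.9 with θ tied to k this way. Start at k = 2, θ = 7500: P(X<17900) ≈ 0.689.
Too low — raise k to concentrate. Iterating converges to k ≈ 3.54.
Then θ = 7500/(3.54−1) ≈ 2950.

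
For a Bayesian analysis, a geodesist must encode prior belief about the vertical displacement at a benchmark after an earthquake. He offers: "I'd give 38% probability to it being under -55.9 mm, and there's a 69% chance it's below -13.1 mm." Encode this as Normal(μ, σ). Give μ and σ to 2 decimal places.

μ = -39.58, σ = 53.41

For Normal(μ,σ), the p-quantile is μ + z_p·σ. Here z_{0.38} = -0.3055, z_{0.69} = 0.4959.
So -55.9 = μ − 0.3055σ and -13.1 = μ + 0.4959σ.
Subtracting: σ = (-13.1 − -55.9)/(0.4959 − (-0.3055)) = 53.41.
Then μ = -55.9 − (-0.3055)·53.41 = -39.58.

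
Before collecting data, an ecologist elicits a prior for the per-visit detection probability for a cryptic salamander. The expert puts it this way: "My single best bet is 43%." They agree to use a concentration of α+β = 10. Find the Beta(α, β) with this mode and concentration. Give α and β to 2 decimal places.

For α,β > 1 the Beta mode is (α−1)/(α+β−2). With α+β = 10, the mode is (α−1)/8.
Set (α−1)/8 = 0.43 → α = 1 + 0.43·8 = 4.44.
β = 10 − α = 5.56.

α = 4.44, β = 5.56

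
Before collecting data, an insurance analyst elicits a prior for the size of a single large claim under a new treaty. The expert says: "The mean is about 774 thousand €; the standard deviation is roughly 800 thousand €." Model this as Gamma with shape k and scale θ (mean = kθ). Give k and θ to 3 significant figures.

For Gamma(k, scale θ): mean = kθ, variance = kθ², so CV = 1/√k.
CV = SD/mean = 800/774 = 1.034, hence k = 1/CV² = 0.936.
Then θ = mean/k = 774/0.936 = 827.

k ≈ 0.936, θ ≈ 827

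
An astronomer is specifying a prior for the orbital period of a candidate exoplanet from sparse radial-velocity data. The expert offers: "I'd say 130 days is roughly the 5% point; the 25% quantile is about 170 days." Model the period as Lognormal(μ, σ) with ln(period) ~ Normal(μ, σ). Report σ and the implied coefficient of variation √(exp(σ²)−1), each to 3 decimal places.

σ ≈ 0.276, CV ≈ 0.282

If T ~ Lognormal(μ,σ) then ln T ~ Normal(μ,σ), so the p-quantile of ln T is μ + z_p·σ.
ln(130) = 4.868 and ln(170) = 5.136; z_{0.05} = -1.645, z_{0.25} = -0.6745.
σ = (5.136 − 4.868)/(-0.6745 − (-1.645)) = 0.276.
μ = 4.868 − (-1.645)·0.276 = 5.322.
CV = √(exp(σ²)−1) = √(exp(0.0764)−1) = 0.282.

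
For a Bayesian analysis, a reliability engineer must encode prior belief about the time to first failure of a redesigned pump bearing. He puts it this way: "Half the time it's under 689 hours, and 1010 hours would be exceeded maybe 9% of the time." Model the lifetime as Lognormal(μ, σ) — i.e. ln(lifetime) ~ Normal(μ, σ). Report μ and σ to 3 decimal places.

If T ~ Lognormal(μ,σ) then ln T ~ Normal(μ,σ), so the p-quantile of ln T is μ + z_p·σ.
ln(689) = 6.535 and ln(1010) = 6.918; z_{0.5} = 0, z_{0.91} = 1.341.
σ = (6.918 − 6.535)/(1.341 − (0)) = 0.285.
μ = 6.535 − (0)·0.285 = 6.535.

μ ≈ 6.535, σ ≈ 0.285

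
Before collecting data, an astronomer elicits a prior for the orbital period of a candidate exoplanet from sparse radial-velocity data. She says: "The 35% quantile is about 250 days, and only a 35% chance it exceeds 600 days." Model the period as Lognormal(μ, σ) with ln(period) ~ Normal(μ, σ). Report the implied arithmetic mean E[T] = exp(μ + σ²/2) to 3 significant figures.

If T ~ Lognormal(μ,σ) then ln T ~ Normal(μ,σ), so the p-quantile of ln T is μ + z_p·σ.
ln(250) = 5.521 and ln(600) = 6.397; z_{0.35} = -0.3853, z_{0.65} = 0.3853.
σ = (6.397 − 5.521)/(0.3853 − (-0.3853)) = 1.136.
μ = 5.521 − (-0.3853)·1.136 = 5.959.
E[T] = exp(μ + σ²/2) = exp(5.959 + 0.6453) = 738 days.

E[T] ≈ 738 days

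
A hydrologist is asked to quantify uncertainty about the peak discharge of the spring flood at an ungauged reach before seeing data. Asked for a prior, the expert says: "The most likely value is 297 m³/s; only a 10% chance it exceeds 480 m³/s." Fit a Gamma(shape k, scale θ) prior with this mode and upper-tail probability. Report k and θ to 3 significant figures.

k ≈ 9.16, θ ≈ 36.4

Gamma(k,θ) with k>1 has mode (k−1)θ, so θ = 297/(k−1).
Need P(X < 480) = 0.9 with θ tied to k this way. Start at k = 2, θ = 297: P(X<480) ≈ 0.480.
Too low — raise k to concentrate. Iterating converges to k ≈ 9.16.
Then θ = 297/(9.16−1) ≈ 36.4.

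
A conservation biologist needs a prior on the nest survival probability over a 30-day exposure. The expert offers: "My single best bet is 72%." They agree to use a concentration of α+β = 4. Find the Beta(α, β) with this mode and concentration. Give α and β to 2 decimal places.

For α,β > 1 the Beta mode is (α−1)/(α+β−2). With α+β = 4, the mode is (α−1)/2.
Set (α−1)/2 = 0.72 → α = 1 + 0.72·2 = 2.44.
β = 4 − α = 1.56.

α = 2.44, β = 1.56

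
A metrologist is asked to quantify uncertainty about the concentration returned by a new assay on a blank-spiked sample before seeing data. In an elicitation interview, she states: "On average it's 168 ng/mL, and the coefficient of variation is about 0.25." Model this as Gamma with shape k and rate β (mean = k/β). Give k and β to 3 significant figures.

k ≈ 16, β ≈ 0.0952

For Gamma(k, rate β): mean = k/β, variance = k/β², so CV = 1/√k.
CV = 0.25, hence k = 1/CV² = 16.
Then β = k/mean = 16/168 = 0.0952.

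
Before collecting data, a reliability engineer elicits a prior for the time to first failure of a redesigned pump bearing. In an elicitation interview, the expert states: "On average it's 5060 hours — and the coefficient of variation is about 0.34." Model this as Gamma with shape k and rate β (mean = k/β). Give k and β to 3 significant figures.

k ≈ 8.65, β ≈ 0.00171

For Gamma(k, rate β): mean = k/β, variance = k/β², so CV = 1/√k.
CV = 0.34, hence k = 1/CV² = 8.65.
Then β = k/mean = 8.65/5060 = 0.00171.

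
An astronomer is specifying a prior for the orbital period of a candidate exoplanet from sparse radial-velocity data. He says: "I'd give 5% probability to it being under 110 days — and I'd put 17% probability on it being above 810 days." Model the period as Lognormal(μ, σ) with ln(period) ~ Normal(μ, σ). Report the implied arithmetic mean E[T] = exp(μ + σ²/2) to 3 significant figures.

E[T] ≈ 523 days

If T ~ Lognormal(μ,σ) then ln T ~ Normal(μ,σ), so the p-quantile of ln T is μ + z_p·σ.
ln(110) = 4.7 and ln(810) = 6.697; z_{0.05} = -1.645, z_{0.83} = 0.9542.
σ = (6.697 − 4.7)/(0.9542 − (-1.645)) = 0.768.
μ = 4.7 − (-1.645)·0.768 = 5.964.
E[T] = exp(μ + σ²/2) = exp(5.964 + 0.2951) = 523 days.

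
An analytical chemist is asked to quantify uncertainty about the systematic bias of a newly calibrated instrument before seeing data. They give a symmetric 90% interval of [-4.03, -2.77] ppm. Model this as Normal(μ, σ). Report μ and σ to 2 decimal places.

μ = -3.40, σ = 0.38

A symmetric 90% interval runs μ ± z·σ with z = 1.645.
Half-width = 0.63, so σ = 0.63/1.645 = 0.38.
μ is the interval midpoint, -3.40.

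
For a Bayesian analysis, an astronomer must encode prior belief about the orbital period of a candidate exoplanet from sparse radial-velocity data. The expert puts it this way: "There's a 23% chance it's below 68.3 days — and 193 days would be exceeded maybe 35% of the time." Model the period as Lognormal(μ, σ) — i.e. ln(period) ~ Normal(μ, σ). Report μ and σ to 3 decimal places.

μ ≈ 4.907, σ ≈ 0.924

If T ~ Lognormal(μ,σ) then ln T ~ Normal(μ,σ), so the p-quantile of ln T is μ + z_p·σ.
ln(68.3) = 4.224 and ln(193) = 5.263; z_{0.23} = -0.7388, z_{0.65} = 0.3853.
σ = (5.263 − 4.224)/(0.3853 − (-0.7388)) = 0.924.
μ = 4.224 − (-0.7388)·0.924 = 4.907.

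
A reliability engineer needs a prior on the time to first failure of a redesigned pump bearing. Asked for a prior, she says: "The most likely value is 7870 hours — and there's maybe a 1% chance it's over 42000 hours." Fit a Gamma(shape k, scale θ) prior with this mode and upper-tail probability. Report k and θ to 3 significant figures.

Gamma(k,θ) with k>1 has mode (k−1)θ, so θ = 7870/(k−1).
Need P(X < 42000) = 0.99 with θ tied to k this way. Start at k = 2, θ = 7870: P(X<42000) ≈ 0.970.
Too low — raise k to concentrate. Iterating converges to k ≈ 2.37.
Then θ = 7870/(2.37−1) ≈ 5740.

k ≈ 2.37, θ ≈ 5740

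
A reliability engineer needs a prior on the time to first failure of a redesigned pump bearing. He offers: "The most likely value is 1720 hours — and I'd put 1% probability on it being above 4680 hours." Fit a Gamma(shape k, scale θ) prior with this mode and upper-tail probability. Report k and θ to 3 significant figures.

k ≈ 5.6, θ ≈ 374

Gamma(k,θ) with k>1 has mode (k−1)θ, so θ = 1720/(k−1).
Need P(X < 4680) = 0.99 with θ tied to k this way. Start at k = 2, θ = 1720: P(X<4680) ≈ 0.755.
Too low — raise k to concentrate. Iterating converges to k ≈ 5.6.
Then θ = 1720/(5.6−1) ≈ 374.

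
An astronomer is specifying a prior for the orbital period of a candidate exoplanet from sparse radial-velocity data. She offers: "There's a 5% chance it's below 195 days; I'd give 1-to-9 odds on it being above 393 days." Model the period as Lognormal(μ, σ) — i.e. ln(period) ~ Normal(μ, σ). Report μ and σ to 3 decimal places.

μ ≈ 5.667, σ ≈ 0.239

If T ~ Lognormal(μ,σ) then ln T ~ Normal(μ,σ), so the p-quantile of ln T is μ + z_p·σ.
ln(195) = 5.273 and ln(393) = 5.974; z_{0.05} = -1.645, z_{0.9} = 1.282.
σ = (5.974 − 5.273)/(1.282 − (-1.645)) = 0.239.
μ = 5.273 − (-1.645)·0.239 = 5.667.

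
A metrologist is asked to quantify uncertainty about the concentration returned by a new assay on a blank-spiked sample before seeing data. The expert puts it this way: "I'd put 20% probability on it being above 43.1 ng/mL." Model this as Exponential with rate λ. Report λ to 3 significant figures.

P(T > 43.1) = e^(−λ·43.1) = 0.2, so λ = −ln(0.2)/43.1 = 0.0373.

λ ≈ 0.0373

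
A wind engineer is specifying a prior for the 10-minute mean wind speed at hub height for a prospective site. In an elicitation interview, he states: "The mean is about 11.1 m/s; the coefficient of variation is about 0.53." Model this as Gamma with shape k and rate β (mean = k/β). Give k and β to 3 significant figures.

For Gamma(k, rate β): mean = k/β, variance = k/β², so CV = 1/√k.
CV = 0.53, hence k = 1/CV² = 3.56.
Then β = k/mean = 3.56/11.1 = 0.321.

k ≈ 3.56, β ≈ 0.321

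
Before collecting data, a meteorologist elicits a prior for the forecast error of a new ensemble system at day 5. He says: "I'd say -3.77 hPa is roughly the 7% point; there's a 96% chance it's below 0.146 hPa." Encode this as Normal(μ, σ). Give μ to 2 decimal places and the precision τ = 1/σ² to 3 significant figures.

μ = -1.98, τ = 0.679

The p-quantile of Normal(μ,σ) is μ + z_p·σ, with z_{0.07} = -1.476 and z_{0.96} = 1.751.
Eliminate σ: μ = (z₂·x₁ − z₁·x₂)/(z₂ − z₁) = (1.751·-3.77 − (-1.476)·0.146)/3.226 = -1.98.
Then σ = (x₂ − x₁)/(z₂ − z₁) = (0.146 − -3.77)/3.226 = 1.21.
Precision τ = 1/σ² = 1/1.214² = 0.679.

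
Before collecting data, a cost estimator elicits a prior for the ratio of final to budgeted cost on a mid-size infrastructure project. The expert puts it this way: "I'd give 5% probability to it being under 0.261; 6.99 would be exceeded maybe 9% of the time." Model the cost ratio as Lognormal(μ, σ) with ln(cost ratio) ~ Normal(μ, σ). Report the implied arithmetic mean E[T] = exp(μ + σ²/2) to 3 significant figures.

E[T] ≈ 2.93

If T ~ Lognormal(μ,σ) then ln T ~ Normal(μ,σ), so the p-quantile of ln T is μ + z_p·σ.
ln(0.261) = -1.343 and ln(6.99) = 1.944; z_{0.05} = -1.645, z_{0.91} = 1.341.
σ = (1.944 − -1.343)/(1.341 − (-1.645)) = 1.101.
μ = -1.343 − (-1.645)·1.101 = 0.468.
E[T] = exp(μ + σ²/2) = exp(0.468 + 0.6063) = 2.93.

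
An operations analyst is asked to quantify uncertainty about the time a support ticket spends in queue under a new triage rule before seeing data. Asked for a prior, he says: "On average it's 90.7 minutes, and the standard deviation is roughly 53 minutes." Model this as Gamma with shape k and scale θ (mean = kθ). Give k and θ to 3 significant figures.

k ≈ 2.93, θ ≈ 31

For Gamma(k, scale θ): mean = kθ, variance = kθ², so CV = 1/√k.
CV = SD/mean = 53/90.7 = 0.5843, hence k = 1/CV² = 2.93.
Then θ = mean/k = 90.7/2.93 = 31.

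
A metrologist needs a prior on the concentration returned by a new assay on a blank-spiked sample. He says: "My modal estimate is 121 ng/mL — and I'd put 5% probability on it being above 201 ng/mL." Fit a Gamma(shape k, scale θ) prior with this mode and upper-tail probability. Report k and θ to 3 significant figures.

k ≈ 11.8, θ ≈ 11.2

Gamma(k,θ) with k>1 has mode (k−1)θ, so θ = 121/(k−1).
Need P(X < 201) = 0.95 with θ tied to k this way. Start at k = 2, θ = 121: P(X<201) ≈ 0.495.
Too low — raise k to concentrate. Iterating converges to k ≈ 11.8.
Then θ = 121/(11.8−1) ≈ 11.2.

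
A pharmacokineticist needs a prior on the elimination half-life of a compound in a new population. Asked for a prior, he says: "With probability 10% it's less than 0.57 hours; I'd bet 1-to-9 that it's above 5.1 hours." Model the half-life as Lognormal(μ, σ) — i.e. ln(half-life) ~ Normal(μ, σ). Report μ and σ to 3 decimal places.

μ ≈ 0.534, σ ≈ 0.855

If T ~ Lognormal(μ,σ) then ln T ~ Normal(μ,σ), so the p-quantile of ln T is μ + z_p·σ.
ln(0.57) = -0.5621 and ln(5.1) = 1.629; z_{0.1} = -1.282, z_{0.9} = 1.282.
σ = (1.629 − -0.5621)/(1.282 − (-1.282)) = 0.855.
μ = -0.5621 − (-1.282)·0.855 = 0.534.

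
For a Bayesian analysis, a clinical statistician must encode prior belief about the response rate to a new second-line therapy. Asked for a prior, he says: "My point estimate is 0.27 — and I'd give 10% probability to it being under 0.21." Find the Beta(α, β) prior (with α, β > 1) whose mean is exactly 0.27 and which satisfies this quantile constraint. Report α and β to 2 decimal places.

α ≈ 23.19, β ≈ 62.69

With mean 0.27 fixed, write α = 0.27s, β = 0.73s where s = α+β.
Need P(θ < 0.21) = 0.1 under Beta(0.27s, 0.73s). Normal approximation: (q−m)/√(m(1−m)/s) ≈ z_{0.1} = -1.28, so s ≈ 0.27·0.73·(-1.28)²/(0.21−0.27)² = 89.9.
At s = 89.9: P(θ<0.21) ≈ 0.095. Adjusting to match 0.1 gives s ≈ 85.88.
So α = 0.27·85.88 ≈ 23.19, β = 0.73·85.88 ≈ 62.69.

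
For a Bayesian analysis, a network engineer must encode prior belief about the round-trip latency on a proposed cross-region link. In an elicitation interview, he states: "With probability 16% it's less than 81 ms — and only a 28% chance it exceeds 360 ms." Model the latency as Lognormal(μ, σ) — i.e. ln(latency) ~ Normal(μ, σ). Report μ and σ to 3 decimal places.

μ ≈ 5.335, σ ≈ 0.946

If T ~ Lognormal(μ,σ) then ln T ~ Normal(μ,σ), so the p-quantile of ln T is μ + z_p·σ.
ln(81) = 4.394 and ln(360) = 5.886; z_{0.16} = -0.9945, z_{0.72} = 0.5828.
σ = (5.886 − 4.394)/(0.5828 − (-0.9945)) = 0.946.
μ = 4.394 − (-0.9945)·0.946 = 5.335.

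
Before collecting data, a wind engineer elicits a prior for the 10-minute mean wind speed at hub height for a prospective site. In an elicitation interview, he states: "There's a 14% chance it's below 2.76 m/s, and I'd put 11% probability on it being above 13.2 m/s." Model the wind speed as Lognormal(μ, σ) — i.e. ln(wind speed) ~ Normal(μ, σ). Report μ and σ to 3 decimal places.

μ ≈ 1.748, σ ≈ 0.678

If T ~ Lognormal(μ,σ) then ln T ~ Normal(μ,σ), so the p-quantile of ln T is μ + z_p·σ.
ln(2.76) = 1.015 and ln(13.2) = 2.58; z_{0.14} = -1.08, z_{0.89} = 1.227.
σ = (2.58 − 1.015)/(1.227 − (-1.08)) = 0.678.
μ = 1.015 − (-1.08)·0.678 = 1.748.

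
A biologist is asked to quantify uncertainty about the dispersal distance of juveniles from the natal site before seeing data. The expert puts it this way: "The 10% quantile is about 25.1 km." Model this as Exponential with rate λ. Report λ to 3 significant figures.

P(T < 25.1) = 1 − e^(−λ·25.1) = 0.1, so λ = −ln(1−0.1)/25.1 = −ln(0.9)/25.1 = 0.0042.

λ ≈ 0.0042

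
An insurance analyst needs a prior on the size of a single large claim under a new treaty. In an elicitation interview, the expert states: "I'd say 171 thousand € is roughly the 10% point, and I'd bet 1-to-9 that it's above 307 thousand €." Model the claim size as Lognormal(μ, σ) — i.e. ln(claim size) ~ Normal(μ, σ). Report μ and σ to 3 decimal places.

μ ≈ 5.434, σ ≈ 0.228

If T ~ Lognormal(μ,σ) then ln T ~ Normal(μ,σ), so the p-quantile of ln T is μ + z_p·σ.
ln(171) = 5.142 and ln(307) = 5.727; z_{0.1} = -1.282, z_{0.9} = 1.282.
σ = (5.727 − 5.142)/(1.282 − (-1.282)) = 0.228.
μ = 5.142 − (-1.282)·0.228 = 5.434.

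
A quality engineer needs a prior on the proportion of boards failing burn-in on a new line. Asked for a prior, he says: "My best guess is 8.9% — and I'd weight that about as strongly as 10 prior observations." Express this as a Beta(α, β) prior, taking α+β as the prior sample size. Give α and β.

α = 0.89, β = 9.11

Under the effective-sample-size interpretation, Beta(α, β) has prior mean α/(α+β) and prior sample size α+β.
So α+β = 10 and α/(α+β) = 0.089, giving α = 0.089·10 = 0.89 and β = 10 − 0.89 = 9.11.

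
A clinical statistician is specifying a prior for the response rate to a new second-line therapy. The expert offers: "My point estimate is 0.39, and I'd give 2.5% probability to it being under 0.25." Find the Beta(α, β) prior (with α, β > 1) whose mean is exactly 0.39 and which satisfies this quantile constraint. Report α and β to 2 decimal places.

α ≈ 16.38, β ≈ 25.62

With mean 0.39 fixed, write α = 0.39s, β = 0.61s where s = α+β.
Need P(θ < 0.25) = 0.025 under Beta(0.39s, 0.61s). Normal approximation: (q−m)/√(m(1−m)/s) ≈ z_{0.025} = -1.96, so s ≈ 0.39·0.61·(-1.96)²/(0.25−0.39)² = 46.6.
At s = 46.6: P(θ<0.25) ≈ 0.019. Adjusting to match 0.025 gives s ≈ 42.00.
So α = 0.39·42.00 ≈ 16.38, β = 0.61·42.00 ≈ 25.62.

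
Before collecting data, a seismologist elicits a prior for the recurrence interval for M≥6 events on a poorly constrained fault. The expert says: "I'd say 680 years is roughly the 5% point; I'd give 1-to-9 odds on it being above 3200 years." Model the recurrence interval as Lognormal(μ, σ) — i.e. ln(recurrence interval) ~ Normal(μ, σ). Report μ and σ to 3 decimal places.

If T ~ Lognormal(μ,σ) then ln T ~ Normal(μ,σ), so the p-quantile of ln T is μ + z_p·σ.
ln(680) = 6.522 and ln(3200) = 8.071; z_{0.05} = -1.645, z_{0.9} = 1.282.
σ = (8.071 − 6.522)/(1.282 − (-1.645)) = 0.529.
μ = 6.522 − (-1.645)·0.529 = 7.393.

μ ≈ 7.393, σ ≈ 0.529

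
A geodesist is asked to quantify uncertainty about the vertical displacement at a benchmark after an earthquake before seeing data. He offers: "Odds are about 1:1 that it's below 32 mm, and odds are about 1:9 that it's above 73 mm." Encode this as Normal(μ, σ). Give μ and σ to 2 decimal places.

μ = 32.00, σ = 31.99

The p-quantile of Normal(μ,σ) is μ + z_p·σ, with z_{0.5} = 0 and z_{0.9} = 1.282.
Eliminate σ: μ = (z₂·x₁ − z₁·x₂)/(z₂ − z₁) = (1.282·32 − (0)·73)/1.282 = 32.00.
Then σ = (x₂ − x₁)/(z₂ − z₁) = (73 − 32)/1.282 = 31.99.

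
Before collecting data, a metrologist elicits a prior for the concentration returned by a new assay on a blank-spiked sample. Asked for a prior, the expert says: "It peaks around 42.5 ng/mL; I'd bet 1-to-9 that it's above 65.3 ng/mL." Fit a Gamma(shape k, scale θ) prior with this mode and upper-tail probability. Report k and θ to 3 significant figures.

Gamma(k,θ) with k>1 has mode (k−1)θ, so θ = 42.5/(k−1).
Need P(X < 65.3) = 0.9 with θ tied to k this way. Start at k = 2, θ = 42.5: P(X<65.3) ≈ 0.454.
Too low — raise k to concentrate. Iterating converges to k ≈ 11.1.
Then θ = 42.5/(11.1−1) ≈ 4.2.

k ≈ 11.1, θ ≈ 4.2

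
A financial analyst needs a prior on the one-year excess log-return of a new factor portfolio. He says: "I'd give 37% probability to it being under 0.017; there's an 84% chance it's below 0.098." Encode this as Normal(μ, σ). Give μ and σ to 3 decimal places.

μ = 0.037, σ = 0.061

For Normal(μ,σ), the p-quantile is μ + z_p·σ. Here z_{0.37} = -0.3319, z_{0.84} = 0.9945.
So 0.017 = μ − 0.3319σ and 0.098 = μ + 0.9945σ.
Subtracting: σ = (0.098 − 0.017)/(0.9945 − (-0.3319)) = 0.061.
Then μ = 0.017 − (-0.3319)·0.061 = 0.037.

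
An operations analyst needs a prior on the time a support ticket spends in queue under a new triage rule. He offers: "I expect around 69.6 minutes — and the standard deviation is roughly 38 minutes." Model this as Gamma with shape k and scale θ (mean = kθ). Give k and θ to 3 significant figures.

For Gamma(k, scale θ): mean = kθ, variance = kθ², so CV = 1/√k.
CV = SD/mean = 38/69.6 = 0.546, hence k = 1/CV² = 3.35.
Then θ = mean/k = 69.6/3.35 = 20.7.

k ≈ 3.35, θ ≈ 20.7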